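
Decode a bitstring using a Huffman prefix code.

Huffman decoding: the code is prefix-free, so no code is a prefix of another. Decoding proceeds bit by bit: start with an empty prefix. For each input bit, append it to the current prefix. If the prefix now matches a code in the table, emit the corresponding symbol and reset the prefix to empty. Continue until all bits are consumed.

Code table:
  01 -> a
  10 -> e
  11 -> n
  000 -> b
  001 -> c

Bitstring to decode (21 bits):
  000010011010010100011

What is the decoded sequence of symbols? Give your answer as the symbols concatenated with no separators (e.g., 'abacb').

Bit 0: prefix='0' (no match yet)
Bit 1: prefix='00' (no match yet)
Bit 2: prefix='000' -> emit 'b', reset
Bit 3: prefix='0' (no match yet)
Bit 4: prefix='01' -> emit 'a', reset
Bit 5: prefix='0' (no match yet)
Bit 6: prefix='00' (no match yet)
Bit 7: prefix='001' -> emit 'c', reset
Bit 8: prefix='1' (no match yet)
Bit 9: prefix='10' -> emit 'e', reset
Bit 10: prefix='1' (no match yet)
Bit 11: prefix='10' -> emit 'e', reset
Bit 12: prefix='0' (no match yet)
Bit 13: prefix='01' -> emit 'a', reset
Bit 14: prefix='0' (no match yet)
Bit 15: prefix='01' -> emit 'a', reset
Bit 16: prefix='0' (no match yet)
Bit 17: prefix='00' (no match yet)
Bit 18: prefix='000' -> emit 'b', reset
Bit 19: prefix='1' (no match yet)
Bit 20: prefix='11' -> emit 'n', reset

Answer: baceeaabn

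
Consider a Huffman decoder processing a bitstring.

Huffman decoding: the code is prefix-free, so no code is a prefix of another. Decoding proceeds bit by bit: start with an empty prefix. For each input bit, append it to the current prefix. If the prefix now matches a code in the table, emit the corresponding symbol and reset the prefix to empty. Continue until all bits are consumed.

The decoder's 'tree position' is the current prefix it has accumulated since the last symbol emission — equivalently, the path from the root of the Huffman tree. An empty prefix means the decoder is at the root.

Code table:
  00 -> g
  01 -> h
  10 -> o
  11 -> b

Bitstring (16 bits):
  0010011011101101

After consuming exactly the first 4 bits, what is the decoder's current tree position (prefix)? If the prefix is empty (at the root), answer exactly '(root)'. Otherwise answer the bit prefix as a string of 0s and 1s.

Bit 0: prefix='0' (no match yet)
Bit 1: prefix='00' -> emit 'g', reset
Bit 2: prefix='1' (no match yet)
Bit 3: prefix='10' -> emit 'o', reset

Answer: (root)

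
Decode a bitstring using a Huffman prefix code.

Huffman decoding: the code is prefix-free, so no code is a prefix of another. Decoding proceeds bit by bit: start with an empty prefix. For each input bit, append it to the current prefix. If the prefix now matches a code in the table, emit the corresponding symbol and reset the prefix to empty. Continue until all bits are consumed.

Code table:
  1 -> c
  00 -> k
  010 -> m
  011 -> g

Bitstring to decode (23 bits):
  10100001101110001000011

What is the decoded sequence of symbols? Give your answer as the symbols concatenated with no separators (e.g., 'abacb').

Bit 0: prefix='1' -> emit 'c', reset
Bit 1: prefix='0' (no match yet)
Bit 2: prefix='01' (no match yet)
Bit 3: prefix='010' -> emit 'm', reset
Bit 4: prefix='0' (no match yet)
Bit 5: prefix='00' -> emit 'k', reset
Bit 6: prefix='0' (no match yet)
Bit 7: prefix='01' (no match yet)
Bit 8: prefix='011' -> emit 'g', reset
Bit 9: prefix='0' (no match yet)
Bit 10: prefix='01' (no match yet)
Bit 11: prefix='011' -> emit 'g', reset
Bit 12: prefix='1' -> emit 'c', reset
Bit 13: prefix='0' (no match yet)
Bit 14: prefix='00' -> emit 'k', reset
Bit 15: prefix='0' (no match yet)
Bit 16: prefix='01' (no match yet)
Bit 17: prefix='010' -> emit 'm', reset
Bit 18: prefix='0' (no match yet)
Bit 19: prefix='00' -> emit 'k', reset
Bit 20: prefix='0' (no match yet)
Bit 21: prefix='01' (no match yet)
Bit 22: prefix='011' -> emit 'g', reset

Answer: cmkggckmkg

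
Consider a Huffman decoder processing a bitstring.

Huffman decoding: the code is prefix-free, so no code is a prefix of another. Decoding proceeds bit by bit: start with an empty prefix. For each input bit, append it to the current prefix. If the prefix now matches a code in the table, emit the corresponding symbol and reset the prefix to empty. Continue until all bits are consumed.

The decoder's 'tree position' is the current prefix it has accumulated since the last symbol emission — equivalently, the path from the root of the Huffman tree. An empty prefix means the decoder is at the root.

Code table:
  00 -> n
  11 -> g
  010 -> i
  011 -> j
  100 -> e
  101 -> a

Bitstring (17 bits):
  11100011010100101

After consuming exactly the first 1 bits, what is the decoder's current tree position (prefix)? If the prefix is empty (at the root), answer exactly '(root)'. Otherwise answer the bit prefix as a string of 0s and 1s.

Answer: 1

Derivation:
Bit 0: prefix='1' (no match yet)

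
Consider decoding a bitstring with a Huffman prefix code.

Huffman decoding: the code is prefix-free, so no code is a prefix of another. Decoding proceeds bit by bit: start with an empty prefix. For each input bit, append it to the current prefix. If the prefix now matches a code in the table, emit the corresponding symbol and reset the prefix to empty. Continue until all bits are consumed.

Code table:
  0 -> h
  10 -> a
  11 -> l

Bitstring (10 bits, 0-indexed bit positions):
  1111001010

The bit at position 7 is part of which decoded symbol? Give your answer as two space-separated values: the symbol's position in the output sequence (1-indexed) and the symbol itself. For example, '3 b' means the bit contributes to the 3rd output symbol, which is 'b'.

Bit 0: prefix='1' (no match yet)
Bit 1: prefix='11' -> emit 'l', reset
Bit 2: prefix='1' (no match yet)
Bit 3: prefix='11' -> emit 'l', reset
Bit 4: prefix='0' -> emit 'h', reset
Bit 5: prefix='0' -> emit 'h', reset
Bit 6: prefix='1' (no match yet)
Bit 7: prefix='10' -> emit 'a', reset
Bit 8: prefix='1' (no match yet)
Bit 9: prefix='10' -> emit 'a', reset

Answer: 5 a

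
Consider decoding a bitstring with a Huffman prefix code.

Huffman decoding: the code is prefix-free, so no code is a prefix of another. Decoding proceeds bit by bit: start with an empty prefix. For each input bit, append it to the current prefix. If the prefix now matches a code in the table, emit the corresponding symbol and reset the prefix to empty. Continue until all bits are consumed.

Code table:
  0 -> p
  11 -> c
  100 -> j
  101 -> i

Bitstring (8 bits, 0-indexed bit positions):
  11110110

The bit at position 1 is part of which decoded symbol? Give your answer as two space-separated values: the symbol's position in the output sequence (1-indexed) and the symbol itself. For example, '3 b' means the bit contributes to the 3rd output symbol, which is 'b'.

Bit 0: prefix='1' (no match yet)
Bit 1: prefix='11' -> emit 'c', reset
Bit 2: prefix='1' (no match yet)
Bit 3: prefix='11' -> emit 'c', reset
Bit 4: prefix='0' -> emit 'p', reset
Bit 5: prefix='1' (no match yet)

Answer: 1 c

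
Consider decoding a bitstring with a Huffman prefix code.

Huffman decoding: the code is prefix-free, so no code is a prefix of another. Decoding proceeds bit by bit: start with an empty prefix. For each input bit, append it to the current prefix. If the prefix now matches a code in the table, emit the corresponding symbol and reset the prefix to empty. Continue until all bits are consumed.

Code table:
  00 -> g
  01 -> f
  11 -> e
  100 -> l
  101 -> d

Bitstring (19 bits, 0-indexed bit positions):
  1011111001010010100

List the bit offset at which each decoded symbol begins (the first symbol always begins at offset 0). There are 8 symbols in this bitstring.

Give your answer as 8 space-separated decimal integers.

Bit 0: prefix='1' (no match yet)
Bit 1: prefix='10' (no match yet)
Bit 2: prefix='101' -> emit 'd', reset
Bit 3: prefix='1' (no match yet)
Bit 4: prefix='11' -> emit 'e', reset
Bit 5: prefix='1' (no match yet)
Bit 6: prefix='11' -> emit 'e', reset
Bit 7: prefix='0' (no match yet)
Bit 8: prefix='00' -> emit 'g', reset
Bit 9: prefix='1' (no match yet)
Bit 10: prefix='10' (no match yet)
Bit 11: prefix='101' -> emit 'd', reset
Bit 12: prefix='0' (no match yet)
Bit 13: prefix='00' -> emit 'g', reset
Bit 14: prefix='1' (no match yet)
Bit 15: prefix='10' (no match yet)
Bit 16: prefix='101' -> emit 'd', reset
Bit 17: prefix='0' (no match yet)
Bit 18: prefix='00' -> emit 'g', reset

Answer: 0 3 5 7 9 12 14 17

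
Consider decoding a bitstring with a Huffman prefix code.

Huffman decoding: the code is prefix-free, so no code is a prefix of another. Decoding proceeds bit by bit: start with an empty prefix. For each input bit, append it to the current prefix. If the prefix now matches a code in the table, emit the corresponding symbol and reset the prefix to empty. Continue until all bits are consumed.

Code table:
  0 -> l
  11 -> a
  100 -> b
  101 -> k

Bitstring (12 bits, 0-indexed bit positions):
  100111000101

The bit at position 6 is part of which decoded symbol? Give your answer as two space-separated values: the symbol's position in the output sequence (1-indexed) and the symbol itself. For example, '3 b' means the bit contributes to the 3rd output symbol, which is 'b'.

Answer: 3 b

Derivation:
Bit 0: prefix='1' (no match yet)
Bit 1: prefix='10' (no match yet)
Bit 2: prefix='100' -> emit 'b', reset
Bit 3: prefix='1' (no match yet)
Bit 4: prefix='11' -> emit 'a', reset
Bit 5: prefix='1' (no match yet)
Bit 6: prefix='10' (no match yet)
Bit 7: prefix='100' -> emit 'b', reset
Bit 8: prefix='0' -> emit 'l', reset
Bit 9: prefix='1' (no match yet)
Bit 10: prefix='10' (no match yet)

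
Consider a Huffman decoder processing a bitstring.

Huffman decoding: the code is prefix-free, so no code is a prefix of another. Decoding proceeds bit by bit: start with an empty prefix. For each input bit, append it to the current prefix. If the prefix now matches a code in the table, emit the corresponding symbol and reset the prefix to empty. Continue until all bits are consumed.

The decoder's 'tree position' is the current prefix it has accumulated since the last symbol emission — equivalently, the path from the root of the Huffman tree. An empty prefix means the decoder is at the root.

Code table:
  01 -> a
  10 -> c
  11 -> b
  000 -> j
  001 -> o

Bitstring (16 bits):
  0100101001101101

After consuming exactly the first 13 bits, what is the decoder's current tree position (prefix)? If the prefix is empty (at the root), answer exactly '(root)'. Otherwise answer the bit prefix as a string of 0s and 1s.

Answer: 1

Derivation:
Bit 0: prefix='0' (no match yet)
Bit 1: prefix='01' -> emit 'a', reset
Bit 2: prefix='0' (no match yet)
Bit 3: prefix='00' (no match yet)
Bit 4: prefix='001' -> emit 'o', reset
Bit 5: prefix='0' (no match yet)
Bit 6: prefix='01' -> emit 'a', reset
Bit 7: prefix='0' (no match yet)
Bit 8: prefix='00' (no match yet)
Bit 9: prefix='001' -> emit 'o', reset
Bit 10: prefix='1' (no match yet)
Bit 11: prefix='10' -> emit 'c', reset
Bit 12: prefix='1' (no match yet)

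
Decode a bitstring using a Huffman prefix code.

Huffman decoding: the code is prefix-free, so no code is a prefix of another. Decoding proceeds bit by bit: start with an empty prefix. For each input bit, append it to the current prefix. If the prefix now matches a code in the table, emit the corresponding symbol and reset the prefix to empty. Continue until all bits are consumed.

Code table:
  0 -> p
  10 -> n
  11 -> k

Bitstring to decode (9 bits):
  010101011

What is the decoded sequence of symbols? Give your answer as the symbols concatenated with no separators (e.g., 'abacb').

Answer: pnnnk

Derivation:
Bit 0: prefix='0' -> emit 'p', reset
Bit 1: prefix='1' (no match yet)
Bit 2: prefix='10' -> emit 'n', reset
Bit 3: prefix='1' (no match yet)
Bit 4: prefix='10' -> emit 'n', reset
Bit 5: prefix='1' (no match yet)
Bit 6: prefix='10' -> emit 'n', reset
Bit 7: prefix='1' (no match yet)
Bit 8: prefix='11' -> emit 'k', reset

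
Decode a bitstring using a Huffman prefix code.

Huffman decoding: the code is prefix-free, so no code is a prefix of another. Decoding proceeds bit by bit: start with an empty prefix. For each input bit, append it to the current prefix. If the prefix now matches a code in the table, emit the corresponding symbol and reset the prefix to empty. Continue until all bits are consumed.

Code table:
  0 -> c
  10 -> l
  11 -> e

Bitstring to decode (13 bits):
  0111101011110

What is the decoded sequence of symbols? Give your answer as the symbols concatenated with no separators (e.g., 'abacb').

Bit 0: prefix='0' -> emit 'c', reset
Bit 1: prefix='1' (no match yet)
Bit 2: prefix='11' -> emit 'e', reset
Bit 3: prefix='1' (no match yet)
Bit 4: prefix='11' -> emit 'e', reset
Bit 5: prefix='0' -> emit 'c', reset
Bit 6: prefix='1' (no match yet)
Bit 7: prefix='10' -> emit 'l', reset
Bit 8: prefix='1' (no match yet)
Bit 9: prefix='11' -> emit 'e', reset
Bit 10: prefix='1' (no match yet)
Bit 11: prefix='11' -> emit 'e', reset
Bit 12: prefix='0' -> emit 'c', reset

Answer: ceecleec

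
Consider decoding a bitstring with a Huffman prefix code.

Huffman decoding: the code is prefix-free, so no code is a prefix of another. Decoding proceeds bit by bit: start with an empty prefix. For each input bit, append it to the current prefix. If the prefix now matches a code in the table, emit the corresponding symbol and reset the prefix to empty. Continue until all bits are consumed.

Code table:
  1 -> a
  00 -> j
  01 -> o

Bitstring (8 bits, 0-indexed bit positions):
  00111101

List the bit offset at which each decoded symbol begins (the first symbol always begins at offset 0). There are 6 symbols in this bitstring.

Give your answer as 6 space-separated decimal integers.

Answer: 0 2 3 4 5 6

Derivation:
Bit 0: prefix='0' (no match yet)
Bit 1: prefix='00' -> emit 'j', reset
Bit 2: prefix='1' -> emit 'a', reset
Bit 3: prefix='1' -> emit 'a', reset
Bit 4: prefix='1' -> emit 'a', reset
Bit 5: prefix='1' -> emit 'a', reset
Bit 6: prefix='0' (no match yet)
Bit 7: prefix='01' -> emit 'o', reset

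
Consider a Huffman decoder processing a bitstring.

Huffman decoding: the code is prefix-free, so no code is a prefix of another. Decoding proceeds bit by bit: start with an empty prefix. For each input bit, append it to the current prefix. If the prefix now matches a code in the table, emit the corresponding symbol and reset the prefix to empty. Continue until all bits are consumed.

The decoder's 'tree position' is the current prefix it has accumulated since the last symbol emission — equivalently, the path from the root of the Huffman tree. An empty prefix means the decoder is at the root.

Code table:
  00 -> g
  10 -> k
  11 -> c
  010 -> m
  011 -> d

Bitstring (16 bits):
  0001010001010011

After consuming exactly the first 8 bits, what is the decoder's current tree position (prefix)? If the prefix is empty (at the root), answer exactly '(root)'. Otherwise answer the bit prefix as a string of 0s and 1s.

Bit 0: prefix='0' (no match yet)
Bit 1: prefix='00' -> emit 'g', reset
Bit 2: prefix='0' (no match yet)
Bit 3: prefix='01' (no match yet)
Bit 4: prefix='010' -> emit 'm', reset
Bit 5: prefix='1' (no match yet)
Bit 6: prefix='10' -> emit 'k', reset
Bit 7: prefix='0' (no match yet)

Answer: 0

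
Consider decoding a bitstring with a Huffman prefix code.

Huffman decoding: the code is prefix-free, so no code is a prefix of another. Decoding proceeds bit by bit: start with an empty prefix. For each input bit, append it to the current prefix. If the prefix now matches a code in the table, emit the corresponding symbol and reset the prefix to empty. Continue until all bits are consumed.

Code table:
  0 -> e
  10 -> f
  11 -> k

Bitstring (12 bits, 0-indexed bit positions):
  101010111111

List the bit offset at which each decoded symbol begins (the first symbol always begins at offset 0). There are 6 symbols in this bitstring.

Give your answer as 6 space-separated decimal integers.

Bit 0: prefix='1' (no match yet)
Bit 1: prefix='10' -> emit 'f', reset
Bit 2: prefix='1' (no match yet)
Bit 3: prefix='10' -> emit 'f', reset
Bit 4: prefix='1' (no match yet)
Bit 5: prefix='10' -> emit 'f', reset
Bit 6: prefix='1' (no match yet)
Bit 7: prefix='11' -> emit 'k', reset
Bit 8: prefix='1' (no match yet)
Bit 9: prefix='11' -> emit 'k', reset
Bit 10: prefix='1' (no match yet)
Bit 11: prefix='11' -> emit 'k', reset

Answer: 0 2 4 6 8 10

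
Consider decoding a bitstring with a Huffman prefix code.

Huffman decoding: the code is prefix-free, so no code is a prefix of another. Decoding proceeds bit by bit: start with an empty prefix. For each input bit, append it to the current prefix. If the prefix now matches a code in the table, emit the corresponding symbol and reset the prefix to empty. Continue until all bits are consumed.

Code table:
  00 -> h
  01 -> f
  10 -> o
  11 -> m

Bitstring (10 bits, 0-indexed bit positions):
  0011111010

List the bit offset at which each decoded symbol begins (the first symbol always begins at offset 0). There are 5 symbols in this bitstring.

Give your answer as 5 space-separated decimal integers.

Bit 0: prefix='0' (no match yet)
Bit 1: prefix='00' -> emit 'h', reset
Bit 2: prefix='1' (no match yet)
Bit 3: prefix='11' -> emit 'm', reset
Bit 4: prefix='1' (no match yet)
Bit 5: prefix='11' -> emit 'm', reset
Bit 6: prefix='1' (no match yet)
Bit 7: prefix='10' -> emit 'o', reset
Bit 8: prefix='1' (no match yet)
Bit 9: prefix='10' -> emit 'o', reset

Answer: 0 2 4 6 8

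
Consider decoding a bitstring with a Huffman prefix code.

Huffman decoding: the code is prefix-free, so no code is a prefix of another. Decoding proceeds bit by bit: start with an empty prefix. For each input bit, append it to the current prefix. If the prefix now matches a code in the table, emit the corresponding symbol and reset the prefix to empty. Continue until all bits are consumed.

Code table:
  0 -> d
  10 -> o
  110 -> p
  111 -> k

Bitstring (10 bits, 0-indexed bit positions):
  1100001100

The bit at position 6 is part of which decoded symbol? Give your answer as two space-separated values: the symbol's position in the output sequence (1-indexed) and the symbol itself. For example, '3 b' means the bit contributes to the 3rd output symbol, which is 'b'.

Bit 0: prefix='1' (no match yet)
Bit 1: prefix='11' (no match yet)
Bit 2: prefix='110' -> emit 'p', reset
Bit 3: prefix='0' -> emit 'd', reset
Bit 4: prefix='0' -> emit 'd', reset
Bit 5: prefix='0' -> emit 'd', reset
Bit 6: prefix='1' (no match yet)
Bit 7: prefix='11' (no match yet)
Bit 8: prefix='110' -> emit 'p', reset
Bit 9: prefix='0' -> emit 'd', reset

Answer: 5 p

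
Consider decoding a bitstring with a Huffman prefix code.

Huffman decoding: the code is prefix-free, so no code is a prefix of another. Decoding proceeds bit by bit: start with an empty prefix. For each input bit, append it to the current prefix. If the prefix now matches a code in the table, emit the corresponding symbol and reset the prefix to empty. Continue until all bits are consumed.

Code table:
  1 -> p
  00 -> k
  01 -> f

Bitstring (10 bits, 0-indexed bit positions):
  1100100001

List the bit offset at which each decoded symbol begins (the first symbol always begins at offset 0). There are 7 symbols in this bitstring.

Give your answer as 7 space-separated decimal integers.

Answer: 0 1 2 4 5 7 9

Derivation:
Bit 0: prefix='1' -> emit 'p', reset
Bit 1: prefix='1' -> emit 'p', reset
Bit 2: prefix='0' (no match yet)
Bit 3: prefix='00' -> emit 'k', reset
Bit 4: prefix='1' -> emit 'p', reset
Bit 5: prefix='0' (no match yet)
Bit 6: prefix='00' -> emit 'k', reset
Bit 7: prefix='0' (no match yet)
Bit 8: prefix='00' -> emit 'k', reset
Bit 9: prefix='1' -> emit 'p', reset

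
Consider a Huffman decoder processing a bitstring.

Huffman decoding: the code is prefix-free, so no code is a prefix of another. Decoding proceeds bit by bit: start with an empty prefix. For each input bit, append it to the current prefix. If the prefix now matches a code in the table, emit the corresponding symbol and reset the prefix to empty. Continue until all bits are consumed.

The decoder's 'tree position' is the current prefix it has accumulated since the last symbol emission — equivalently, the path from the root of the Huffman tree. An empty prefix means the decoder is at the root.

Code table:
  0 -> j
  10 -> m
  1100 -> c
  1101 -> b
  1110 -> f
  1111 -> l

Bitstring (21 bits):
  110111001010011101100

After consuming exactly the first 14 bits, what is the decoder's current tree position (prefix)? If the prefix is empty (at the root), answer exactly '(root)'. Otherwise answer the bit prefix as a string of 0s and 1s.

Answer: 1

Derivation:
Bit 0: prefix='1' (no match yet)
Bit 1: prefix='11' (no match yet)
Bit 2: prefix='110' (no match yet)
Bit 3: prefix='1101' -> emit 'b', reset
Bit 4: prefix='1' (no match yet)
Bit 5: prefix='11' (no match yet)
Bit 6: prefix='110' (no match yet)
Bit 7: prefix='1100' -> emit 'c', reset
Bit 8: prefix='1' (no match yet)
Bit 9: prefix='10' -> emit 'm', reset
Bit 10: prefix='1' (no match yet)
Bit 11: prefix='10' -> emit 'm', reset
Bit 12: prefix='0' -> emit 'j', reset
Bit 13: prefix='1' (no match yet)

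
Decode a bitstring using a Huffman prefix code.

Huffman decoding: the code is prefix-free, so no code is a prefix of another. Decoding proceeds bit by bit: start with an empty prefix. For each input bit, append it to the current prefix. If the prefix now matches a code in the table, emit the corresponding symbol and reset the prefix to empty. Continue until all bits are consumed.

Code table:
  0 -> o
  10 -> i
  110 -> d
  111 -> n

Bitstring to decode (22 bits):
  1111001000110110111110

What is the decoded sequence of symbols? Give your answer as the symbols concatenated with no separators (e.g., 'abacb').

Bit 0: prefix='1' (no match yet)
Bit 1: prefix='11' (no match yet)
Bit 2: prefix='111' -> emit 'n', reset
Bit 3: prefix='1' (no match yet)
Bit 4: prefix='10' -> emit 'i', reset
Bit 5: prefix='0' -> emit 'o', reset
Bit 6: prefix='1' (no match yet)
Bit 7: prefix='10' -> emit 'i', reset
Bit 8: prefix='0' -> emit 'o', reset
Bit 9: prefix='0' -> emit 'o', reset
Bit 10: prefix='1' (no match yet)
Bit 11: prefix='11' (no match yet)
Bit 12: prefix='110' -> emit 'd', reset
Bit 13: prefix='1' (no match yet)
Bit 14: prefix='11' (no match yet)
Bit 15: prefix='110' -> emit 'd', reset
Bit 16: prefix='1' (no match yet)
Bit 17: prefix='11' (no match yet)
Bit 18: prefix='111' -> emit 'n', reset
Bit 19: prefix='1' (no match yet)
Bit 20: prefix='11' (no match yet)
Bit 21: prefix='110' -> emit 'd', reset

Answer: nioiooddnd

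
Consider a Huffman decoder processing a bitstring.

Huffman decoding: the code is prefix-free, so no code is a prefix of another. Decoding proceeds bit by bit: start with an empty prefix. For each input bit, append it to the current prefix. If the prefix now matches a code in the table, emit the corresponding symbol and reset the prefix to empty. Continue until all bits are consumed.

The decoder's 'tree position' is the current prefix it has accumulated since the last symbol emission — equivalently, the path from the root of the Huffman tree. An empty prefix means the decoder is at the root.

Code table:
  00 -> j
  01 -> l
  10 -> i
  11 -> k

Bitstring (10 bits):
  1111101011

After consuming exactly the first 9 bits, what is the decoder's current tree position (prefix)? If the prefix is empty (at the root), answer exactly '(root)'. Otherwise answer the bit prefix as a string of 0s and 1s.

Answer: 1

Derivation:
Bit 0: prefix='1' (no match yet)
Bit 1: prefix='11' -> emit 'k', reset
Bit 2: prefix='1' (no match yet)
Bit 3: prefix='11' -> emit 'k', reset
Bit 4: prefix='1' (no match yet)
Bit 5: prefix='10' -> emit 'i', reset
Bit 6: prefix='1' (no match yet)
Bit 7: prefix='10' -> emit 'i', reset
Bit 8: prefix='1' (no match yet)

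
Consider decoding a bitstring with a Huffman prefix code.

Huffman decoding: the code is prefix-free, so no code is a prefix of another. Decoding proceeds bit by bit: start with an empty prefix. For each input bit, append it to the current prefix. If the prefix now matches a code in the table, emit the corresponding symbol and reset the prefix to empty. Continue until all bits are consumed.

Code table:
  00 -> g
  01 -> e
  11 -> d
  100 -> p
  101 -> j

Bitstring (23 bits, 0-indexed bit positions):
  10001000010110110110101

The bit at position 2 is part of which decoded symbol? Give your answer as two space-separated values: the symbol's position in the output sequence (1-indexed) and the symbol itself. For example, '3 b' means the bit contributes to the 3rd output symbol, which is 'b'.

Bit 0: prefix='1' (no match yet)
Bit 1: prefix='10' (no match yet)
Bit 2: prefix='100' -> emit 'p', reset
Bit 3: prefix='0' (no match yet)
Bit 4: prefix='01' -> emit 'e', reset
Bit 5: prefix='0' (no match yet)
Bit 6: prefix='00' -> emit 'g', reset

Answer: 1 p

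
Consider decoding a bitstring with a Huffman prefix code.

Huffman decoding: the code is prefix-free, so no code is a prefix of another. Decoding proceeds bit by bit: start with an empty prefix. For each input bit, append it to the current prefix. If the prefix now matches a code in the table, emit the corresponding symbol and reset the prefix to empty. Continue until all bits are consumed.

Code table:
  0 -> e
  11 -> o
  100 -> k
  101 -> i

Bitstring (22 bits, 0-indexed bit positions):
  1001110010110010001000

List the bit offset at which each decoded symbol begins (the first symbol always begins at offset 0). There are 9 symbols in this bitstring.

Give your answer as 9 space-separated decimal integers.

Answer: 0 3 5 8 11 14 17 18 21

Derivation:
Bit 0: prefix='1' (no match yet)
Bit 1: prefix='10' (no match yet)
Bit 2: prefix='100' -> emit 'k', reset
Bit 3: prefix='1' (no match yet)
Bit 4: prefix='11' -> emit 'o', reset
Bit 5: prefix='1' (no match yet)
Bit 6: prefix='10' (no match yet)
Bit 7: prefix='100' -> emit 'k', reset
Bit 8: prefix='1' (no match yet)
Bit 9: prefix='10' (no match yet)
Bit 10: prefix='101' -> emit 'i', reset
Bit 11: prefix='1' (no match yet)
Bit 12: prefix='10' (no match yet)
Bit 13: prefix='100' -> emit 'k', reset
Bit 14: prefix='1' (no match yet)
Bit 15: prefix='10' (no match yet)
Bit 16: prefix='100' -> emit 'k', reset
Bit 17: prefix='0' -> emit 'e', reset
Bit 18: prefix='1' (no match yet)
Bit 19: prefix='10' (no match yet)
Bit 20: prefix='100' -> emit 'k', reset
Bit 21: prefix='0' -> emit 'e', reset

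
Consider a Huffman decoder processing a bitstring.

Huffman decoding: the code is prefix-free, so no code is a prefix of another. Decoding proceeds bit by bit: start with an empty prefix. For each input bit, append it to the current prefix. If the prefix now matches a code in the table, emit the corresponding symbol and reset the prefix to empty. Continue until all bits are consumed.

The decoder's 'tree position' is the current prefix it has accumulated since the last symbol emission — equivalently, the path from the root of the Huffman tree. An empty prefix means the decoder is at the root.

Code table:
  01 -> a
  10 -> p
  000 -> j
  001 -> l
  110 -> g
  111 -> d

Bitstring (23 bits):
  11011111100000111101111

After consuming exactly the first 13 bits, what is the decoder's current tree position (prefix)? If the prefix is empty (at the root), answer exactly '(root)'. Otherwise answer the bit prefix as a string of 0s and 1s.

Answer: 0

Derivation:
Bit 0: prefix='1' (no match yet)
Bit 1: prefix='11' (no match yet)
Bit 2: prefix='110' -> emit 'g', reset
Bit 3: prefix='1' (no match yet)
Bit 4: prefix='11' (no match yet)
Bit 5: prefix='111' -> emit 'd', reset
Bit 6: prefix='1' (no match yet)
Bit 7: prefix='11' (no match yet)
Bit 8: prefix='111' -> emit 'd', reset
Bit 9: prefix='0' (no match yet)
Bit 10: prefix='00' (no match yet)
Bit 11: prefix='000' -> emit 'j', reset
Bit 12: prefix='0' (no match yet)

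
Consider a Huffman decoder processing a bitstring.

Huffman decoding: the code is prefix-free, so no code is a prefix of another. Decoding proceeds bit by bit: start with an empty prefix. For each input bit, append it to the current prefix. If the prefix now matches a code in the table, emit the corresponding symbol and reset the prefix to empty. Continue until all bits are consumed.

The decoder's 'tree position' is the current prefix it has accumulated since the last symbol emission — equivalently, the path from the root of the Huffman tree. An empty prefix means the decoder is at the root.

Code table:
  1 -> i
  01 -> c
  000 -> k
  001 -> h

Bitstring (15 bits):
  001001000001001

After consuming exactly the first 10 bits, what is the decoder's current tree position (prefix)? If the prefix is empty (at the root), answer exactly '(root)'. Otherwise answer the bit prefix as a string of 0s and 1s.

Answer: 0

Derivation:
Bit 0: prefix='0' (no match yet)
Bit 1: prefix='00' (no match yet)
Bit 2: prefix='001' -> emit 'h', reset
Bit 3: prefix='0' (no match yet)
Bit 4: prefix='00' (no match yet)
Bit 5: prefix='001' -> emit 'h', reset
Bit 6: prefix='0' (no match yet)
Bit 7: prefix='00' (no match yet)
Bit 8: prefix='000' -> emit 'k', reset
Bit 9: prefix='0' (no match yet)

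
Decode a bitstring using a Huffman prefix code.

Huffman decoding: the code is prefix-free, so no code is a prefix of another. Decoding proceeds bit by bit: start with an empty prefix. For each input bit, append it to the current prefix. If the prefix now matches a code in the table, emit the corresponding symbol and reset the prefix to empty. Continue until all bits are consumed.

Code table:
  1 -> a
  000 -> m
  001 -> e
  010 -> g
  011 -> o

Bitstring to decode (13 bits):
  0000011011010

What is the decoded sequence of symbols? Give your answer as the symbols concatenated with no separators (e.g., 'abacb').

Bit 0: prefix='0' (no match yet)
Bit 1: prefix='00' (no match yet)
Bit 2: prefix='000' -> emit 'm', reset
Bit 3: prefix='0' (no match yet)
Bit 4: prefix='00' (no match yet)
Bit 5: prefix='001' -> emit 'e', reset
Bit 6: prefix='1' -> emit 'a', reset
Bit 7: prefix='0' (no match yet)
Bit 8: prefix='01' (no match yet)
Bit 9: prefix='011' -> emit 'o', reset
Bit 10: prefix='0' (no match yet)
Bit 11: prefix='01' (no match yet)
Bit 12: prefix='010' -> emit 'g', reset

Answer: meaog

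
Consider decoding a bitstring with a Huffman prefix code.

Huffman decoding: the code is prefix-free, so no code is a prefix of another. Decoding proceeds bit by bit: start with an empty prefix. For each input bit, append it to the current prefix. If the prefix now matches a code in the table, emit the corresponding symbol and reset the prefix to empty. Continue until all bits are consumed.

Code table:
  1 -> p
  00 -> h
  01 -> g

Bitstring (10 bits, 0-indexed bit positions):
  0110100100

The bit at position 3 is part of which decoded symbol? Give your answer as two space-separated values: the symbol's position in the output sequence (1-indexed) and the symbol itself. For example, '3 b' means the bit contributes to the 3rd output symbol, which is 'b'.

Answer: 3 g

Derivation:
Bit 0: prefix='0' (no match yet)
Bit 1: prefix='01' -> emit 'g', reset
Bit 2: prefix='1' -> emit 'p', reset
Bit 3: prefix='0' (no match yet)
Bit 4: prefix='01' -> emit 'g', reset
Bit 5: prefix='0' (no match yet)
Bit 6: prefix='00' -> emit 'h', reset
Bit 7: prefix='1' -> emit 'p', reset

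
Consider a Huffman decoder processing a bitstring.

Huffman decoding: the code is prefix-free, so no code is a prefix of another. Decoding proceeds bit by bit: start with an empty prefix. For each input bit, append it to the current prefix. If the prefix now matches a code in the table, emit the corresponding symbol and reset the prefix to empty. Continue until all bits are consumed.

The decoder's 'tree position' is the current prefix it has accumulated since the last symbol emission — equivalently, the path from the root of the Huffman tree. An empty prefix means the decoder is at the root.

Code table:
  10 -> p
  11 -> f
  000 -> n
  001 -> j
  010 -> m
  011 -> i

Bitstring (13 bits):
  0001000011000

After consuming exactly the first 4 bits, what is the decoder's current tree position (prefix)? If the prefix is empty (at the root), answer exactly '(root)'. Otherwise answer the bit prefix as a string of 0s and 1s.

Answer: 1

Derivation:
Bit 0: prefix='0' (no match yet)
Bit 1: prefix='00' (no match yet)
Bit 2: prefix='000' -> emit 'n', reset
Bit 3: prefix='1' (no match yet)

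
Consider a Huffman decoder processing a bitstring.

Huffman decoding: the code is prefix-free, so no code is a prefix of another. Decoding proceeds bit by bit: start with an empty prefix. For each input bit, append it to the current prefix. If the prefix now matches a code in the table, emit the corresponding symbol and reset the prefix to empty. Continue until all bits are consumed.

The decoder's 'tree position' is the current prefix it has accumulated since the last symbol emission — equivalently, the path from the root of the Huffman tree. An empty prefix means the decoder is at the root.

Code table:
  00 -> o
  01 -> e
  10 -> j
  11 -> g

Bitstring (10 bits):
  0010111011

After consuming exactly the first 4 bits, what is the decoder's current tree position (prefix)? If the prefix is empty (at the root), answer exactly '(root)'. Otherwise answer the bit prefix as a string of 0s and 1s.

Bit 0: prefix='0' (no match yet)
Bit 1: prefix='00' -> emit 'o', reset
Bit 2: prefix='1' (no match yet)
Bit 3: prefix='10' -> emit 'j', reset

Answer: (root)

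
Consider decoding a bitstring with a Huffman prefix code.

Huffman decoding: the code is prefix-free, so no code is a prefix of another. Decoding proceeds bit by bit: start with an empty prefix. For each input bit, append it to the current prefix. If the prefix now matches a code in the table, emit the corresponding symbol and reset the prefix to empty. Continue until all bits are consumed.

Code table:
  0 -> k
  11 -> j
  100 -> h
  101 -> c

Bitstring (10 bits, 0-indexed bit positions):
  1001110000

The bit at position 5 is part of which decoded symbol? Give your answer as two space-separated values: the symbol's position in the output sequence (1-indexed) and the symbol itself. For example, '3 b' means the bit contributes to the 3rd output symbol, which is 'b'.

Bit 0: prefix='1' (no match yet)
Bit 1: prefix='10' (no match yet)
Bit 2: prefix='100' -> emit 'h', reset
Bit 3: prefix='1' (no match yet)
Bit 4: prefix='11' -> emit 'j', reset
Bit 5: prefix='1' (no match yet)
Bit 6: prefix='10' (no match yet)
Bit 7: prefix='100' -> emit 'h', reset
Bit 8: prefix='0' -> emit 'k', reset
Bit 9: prefix='0' -> emit 'k', reset

Answer: 3 h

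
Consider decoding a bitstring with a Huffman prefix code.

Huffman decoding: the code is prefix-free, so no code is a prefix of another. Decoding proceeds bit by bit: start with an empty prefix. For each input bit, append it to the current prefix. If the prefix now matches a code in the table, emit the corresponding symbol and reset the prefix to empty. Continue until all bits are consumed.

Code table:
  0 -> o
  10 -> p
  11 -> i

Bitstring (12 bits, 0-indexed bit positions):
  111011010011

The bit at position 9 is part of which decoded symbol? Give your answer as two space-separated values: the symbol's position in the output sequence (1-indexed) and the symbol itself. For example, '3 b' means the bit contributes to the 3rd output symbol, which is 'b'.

Bit 0: prefix='1' (no match yet)
Bit 1: prefix='11' -> emit 'i', reset
Bit 2: prefix='1' (no match yet)
Bit 3: prefix='10' -> emit 'p', reset
Bit 4: prefix='1' (no match yet)
Bit 5: prefix='11' -> emit 'i', reset
Bit 6: prefix='0' -> emit 'o', reset
Bit 7: prefix='1' (no match yet)
Bit 8: prefix='10' -> emit 'p', reset
Bit 9: prefix='0' -> emit 'o', reset
Bit 10: prefix='1' (no match yet)
Bit 11: prefix='11' -> emit 'i', reset

Answer: 6 o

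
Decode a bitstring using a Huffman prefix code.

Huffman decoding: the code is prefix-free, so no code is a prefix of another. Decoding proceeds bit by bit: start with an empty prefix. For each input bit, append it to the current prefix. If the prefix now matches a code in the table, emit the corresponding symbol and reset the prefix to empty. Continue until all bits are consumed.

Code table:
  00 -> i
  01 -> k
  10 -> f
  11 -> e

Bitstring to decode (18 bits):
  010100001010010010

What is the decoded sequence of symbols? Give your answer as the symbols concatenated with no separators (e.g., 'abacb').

Bit 0: prefix='0' (no match yet)
Bit 1: prefix='01' -> emit 'k', reset
Bit 2: prefix='0' (no match yet)
Bit 3: prefix='01' -> emit 'k', reset
Bit 4: prefix='0' (no match yet)
Bit 5: prefix='00' -> emit 'i', reset
Bit 6: prefix='0' (no match yet)
Bit 7: prefix='00' -> emit 'i', reset
Bit 8: prefix='1' (no match yet)
Bit 9: prefix='10' -> emit 'f', reset
Bit 10: prefix='1' (no match yet)
Bit 11: prefix='10' -> emit 'f', reset
Bit 12: prefix='0' (no match yet)
Bit 13: prefix='01' -> emit 'k', reset
Bit 14: prefix='0' (no match yet)
Bit 15: prefix='00' -> emit 'i', reset
Bit 16: prefix='1' (no match yet)
Bit 17: prefix='10' -> emit 'f', reset

Answer: kkiiffkif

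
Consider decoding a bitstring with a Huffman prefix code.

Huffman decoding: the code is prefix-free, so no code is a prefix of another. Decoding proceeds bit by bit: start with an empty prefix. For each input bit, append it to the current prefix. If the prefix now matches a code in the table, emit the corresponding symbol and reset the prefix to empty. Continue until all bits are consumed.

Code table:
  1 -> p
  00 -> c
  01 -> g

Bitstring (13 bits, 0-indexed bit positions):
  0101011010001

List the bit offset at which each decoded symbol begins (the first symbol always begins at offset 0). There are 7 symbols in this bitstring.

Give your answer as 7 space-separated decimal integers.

Answer: 0 2 4 6 7 9 11

Derivation:
Bit 0: prefix='0' (no match yet)
Bit 1: prefix='01' -> emit 'g', reset
Bit 2: prefix='0' (no match yet)
Bit 3: prefix='01' -> emit 'g', reset
Bit 4: prefix='0' (no match yet)
Bit 5: prefix='01' -> emit 'g', reset
Bit 6: prefix='1' -> emit 'p', reset
Bit 7: prefix='0' (no match yet)
Bit 8: prefix='01' -> emit 'g', reset
Bit 9: prefix='0' (no match yet)
Bit 10: prefix='00' -> emit 'c', reset
Bit 11: prefix='0' (no match yet)
Bit 12: prefix='01' -> emit 'g', reset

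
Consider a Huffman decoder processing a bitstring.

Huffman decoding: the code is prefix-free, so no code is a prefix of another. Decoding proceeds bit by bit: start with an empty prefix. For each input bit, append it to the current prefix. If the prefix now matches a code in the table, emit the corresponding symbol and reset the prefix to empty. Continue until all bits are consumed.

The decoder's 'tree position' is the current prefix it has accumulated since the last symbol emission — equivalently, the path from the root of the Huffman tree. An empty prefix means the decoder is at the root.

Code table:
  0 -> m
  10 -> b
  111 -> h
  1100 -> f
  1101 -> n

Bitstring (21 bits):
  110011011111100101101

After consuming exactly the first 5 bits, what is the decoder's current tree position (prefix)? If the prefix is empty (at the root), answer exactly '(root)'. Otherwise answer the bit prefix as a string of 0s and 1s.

Bit 0: prefix='1' (no match yet)
Bit 1: prefix='11' (no match yet)
Bit 2: prefix='110' (no match yet)
Bit 3: prefix='1100' -> emit 'f', reset
Bit 4: prefix='1' (no match yet)

Answer: 1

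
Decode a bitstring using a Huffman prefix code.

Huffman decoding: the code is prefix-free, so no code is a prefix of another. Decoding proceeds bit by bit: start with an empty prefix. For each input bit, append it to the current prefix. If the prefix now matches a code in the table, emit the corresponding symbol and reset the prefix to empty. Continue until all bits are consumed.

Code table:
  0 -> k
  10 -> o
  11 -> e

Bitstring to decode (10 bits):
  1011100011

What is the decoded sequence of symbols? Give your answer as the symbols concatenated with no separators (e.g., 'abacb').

Bit 0: prefix='1' (no match yet)
Bit 1: prefix='10' -> emit 'o', reset
Bit 2: prefix='1' (no match yet)
Bit 3: prefix='11' -> emit 'e', reset
Bit 4: prefix='1' (no match yet)
Bit 5: prefix='10' -> emit 'o', reset
Bit 6: prefix='0' -> emit 'k', reset
Bit 7: prefix='0' -> emit 'k', reset
Bit 8: prefix='1' (no match yet)
Bit 9: prefix='11' -> emit 'e', reset

Answer: oeokke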